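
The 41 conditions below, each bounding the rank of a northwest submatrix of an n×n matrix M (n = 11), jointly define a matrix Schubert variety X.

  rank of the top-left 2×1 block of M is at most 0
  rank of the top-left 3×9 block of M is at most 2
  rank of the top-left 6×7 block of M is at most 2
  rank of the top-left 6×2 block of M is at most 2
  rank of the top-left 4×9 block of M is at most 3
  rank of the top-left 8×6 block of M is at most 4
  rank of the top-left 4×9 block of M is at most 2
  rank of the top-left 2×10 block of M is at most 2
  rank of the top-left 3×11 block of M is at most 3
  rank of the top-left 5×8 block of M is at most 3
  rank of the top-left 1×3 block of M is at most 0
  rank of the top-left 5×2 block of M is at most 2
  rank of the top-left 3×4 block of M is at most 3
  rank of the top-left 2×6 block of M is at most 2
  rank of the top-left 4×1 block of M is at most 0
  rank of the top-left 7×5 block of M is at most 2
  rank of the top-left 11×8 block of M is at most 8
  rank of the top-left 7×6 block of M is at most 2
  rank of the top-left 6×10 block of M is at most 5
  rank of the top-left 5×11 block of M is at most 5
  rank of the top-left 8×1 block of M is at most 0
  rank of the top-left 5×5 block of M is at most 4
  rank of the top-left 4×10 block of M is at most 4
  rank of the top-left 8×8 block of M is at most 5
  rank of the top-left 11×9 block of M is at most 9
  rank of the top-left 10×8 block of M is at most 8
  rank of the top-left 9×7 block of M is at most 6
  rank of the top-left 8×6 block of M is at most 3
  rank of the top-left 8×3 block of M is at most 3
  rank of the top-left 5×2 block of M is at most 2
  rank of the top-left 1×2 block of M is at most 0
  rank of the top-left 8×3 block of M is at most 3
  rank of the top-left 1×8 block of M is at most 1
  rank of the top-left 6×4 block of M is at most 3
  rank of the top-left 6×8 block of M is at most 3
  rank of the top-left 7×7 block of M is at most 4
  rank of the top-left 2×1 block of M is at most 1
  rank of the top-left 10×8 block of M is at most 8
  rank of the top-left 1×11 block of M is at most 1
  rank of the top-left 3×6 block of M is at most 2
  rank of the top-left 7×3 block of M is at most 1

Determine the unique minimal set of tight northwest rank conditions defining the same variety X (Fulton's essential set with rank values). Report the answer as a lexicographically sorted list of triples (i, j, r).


Recovering R(i,j) via the rank-extension bound from the 41 conditions:

  i=1: 0  0  0  1  1  1  1  1  1  1  1
  i=2: 0  1  1  2  2  2  2  2  2  2  2
  i=3: 0  1  1  2  2  2  2  2  2  3  3
  i=4: 0  1  1  2  2  2  2  2  2  3  4
  i=5: 0  1  1  2  2  2  2  3  3  4  5
  i=6: 0  1  1  2  2  2  2  3  4  5  6
  i=7: 0  1  1  2  2  2  3  4  5  6  7
  i=8: 0  1  2  3  3  3  4  5  6  7  8
  i=9: 1  2  3  4  4  4  5  6  7  8  9
  i=10: 1  2  3  4  5  5  6  7  8  9  10
  i=11: 1  2  3  4  5  6  7  8  9  10  11

hence w(1..11) = (4, 2, 10, 11, 8, 9, 7, 3, 1, 5, 6).

ℓ(w)=33; the 6 essential cells (i,j,r):

[(1, 3, 0), (4, 9, 2), (6, 7, 2), (7, 3, 1), (7, 6, 2), (8, 1, 0)]


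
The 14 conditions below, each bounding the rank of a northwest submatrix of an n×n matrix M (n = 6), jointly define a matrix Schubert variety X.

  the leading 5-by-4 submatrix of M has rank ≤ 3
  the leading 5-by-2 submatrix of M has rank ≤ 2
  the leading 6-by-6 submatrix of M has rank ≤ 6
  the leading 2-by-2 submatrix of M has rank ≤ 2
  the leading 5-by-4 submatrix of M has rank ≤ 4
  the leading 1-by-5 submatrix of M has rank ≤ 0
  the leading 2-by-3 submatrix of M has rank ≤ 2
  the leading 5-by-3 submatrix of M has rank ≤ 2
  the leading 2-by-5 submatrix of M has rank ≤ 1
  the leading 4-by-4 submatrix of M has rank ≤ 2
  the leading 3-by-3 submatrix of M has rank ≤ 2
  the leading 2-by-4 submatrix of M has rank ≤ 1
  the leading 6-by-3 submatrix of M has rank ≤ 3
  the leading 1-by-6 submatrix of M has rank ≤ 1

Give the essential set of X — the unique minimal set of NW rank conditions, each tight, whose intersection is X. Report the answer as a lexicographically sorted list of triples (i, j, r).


Propagating the 14 rank bounds to every northwest block:

  row 1: 0  0  0  0  0  1
  row 2: 1  1  1  1  1  2
  row 3: 1  2  2  2  2  3
  row 4: 1  2  2  2  3  4
  row 5: 1  2  2  3  4  5
  row 6: 1  2  3  4  5  6

reading off 1-entries of Δ²R: w = (6, 1, 2, 5, 4, 3).

|D(w)|=8, |Ess(w)|=3:

[(1, 5, 0), (4, 4, 2), (5, 3, 2)]


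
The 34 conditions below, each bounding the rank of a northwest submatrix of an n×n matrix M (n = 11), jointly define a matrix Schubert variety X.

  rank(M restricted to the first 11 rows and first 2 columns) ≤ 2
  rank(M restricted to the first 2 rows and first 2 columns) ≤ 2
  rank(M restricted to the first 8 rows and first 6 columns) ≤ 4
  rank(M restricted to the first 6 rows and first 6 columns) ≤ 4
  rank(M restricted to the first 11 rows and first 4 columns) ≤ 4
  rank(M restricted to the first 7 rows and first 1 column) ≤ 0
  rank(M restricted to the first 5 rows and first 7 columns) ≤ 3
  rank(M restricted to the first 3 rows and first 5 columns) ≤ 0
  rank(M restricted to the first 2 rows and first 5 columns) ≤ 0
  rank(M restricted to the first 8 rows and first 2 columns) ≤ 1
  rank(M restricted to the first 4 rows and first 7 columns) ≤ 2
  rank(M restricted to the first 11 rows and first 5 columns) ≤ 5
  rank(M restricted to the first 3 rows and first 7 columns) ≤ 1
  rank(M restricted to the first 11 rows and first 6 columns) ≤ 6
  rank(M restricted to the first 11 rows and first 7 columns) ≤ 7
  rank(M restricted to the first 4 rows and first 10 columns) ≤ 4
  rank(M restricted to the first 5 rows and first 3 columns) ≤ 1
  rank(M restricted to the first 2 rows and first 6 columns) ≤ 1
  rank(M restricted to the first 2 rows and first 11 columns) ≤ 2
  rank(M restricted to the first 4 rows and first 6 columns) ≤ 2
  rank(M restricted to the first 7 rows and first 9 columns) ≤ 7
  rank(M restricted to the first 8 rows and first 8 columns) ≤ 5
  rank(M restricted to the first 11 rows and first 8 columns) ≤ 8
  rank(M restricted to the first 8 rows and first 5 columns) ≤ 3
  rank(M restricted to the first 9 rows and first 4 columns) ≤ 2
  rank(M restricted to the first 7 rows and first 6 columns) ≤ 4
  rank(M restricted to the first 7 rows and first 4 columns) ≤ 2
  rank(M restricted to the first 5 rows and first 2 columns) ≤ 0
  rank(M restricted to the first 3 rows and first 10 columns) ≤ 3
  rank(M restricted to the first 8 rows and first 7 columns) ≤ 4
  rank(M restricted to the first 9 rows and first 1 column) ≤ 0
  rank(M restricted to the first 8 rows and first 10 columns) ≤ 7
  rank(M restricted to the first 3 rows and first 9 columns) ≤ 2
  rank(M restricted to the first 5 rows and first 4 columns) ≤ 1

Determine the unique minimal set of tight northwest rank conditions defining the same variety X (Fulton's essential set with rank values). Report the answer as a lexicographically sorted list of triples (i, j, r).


Propagating the 34 rank bounds to every northwest block:

  R[1]: 0 0 0 0 0 1 1 1 1 1 1
  R[2]: 0 0 0 0 0 1 1 2 2 2 2
  R[3]: 0 0 0 0 0 1 1 2 2 3 3
  R[4]: 0 0 1 1 1 2 2 3 3 4 4
  R[5]: 0 0 1 1 2 3 3 4 4 5 5
  R[6]: 0 1 2 2 3 4 4 5 5 6 6
  R[7]: 0 1 2 2 3 4 4 5 6 7 7
  R[8]: 0 1 2 2 3 4 4 5 6 7 8
  R[9]: 0 1 2 2 3 4 5 6 7 8 9
  R[10]: 1 2 3 3 4 5 6 7 8 9 10
  R[11]: 1 2 3 4 5 6 7 8 9 10 11

giving w = (6, 8, 10, 3, 5, 2, 9, 11, 7, 1, 4) via Δ²R.

Rothe diagram D(w) (32 cells), 8 SE-corners (essential conditions):

[(3, 5, 0), (3, 7, 1), (3, 9, 2), (5, 2, 0), (5, 4, 1), (8, 7, 4), (9, 1, 0), (9, 4, 2)]


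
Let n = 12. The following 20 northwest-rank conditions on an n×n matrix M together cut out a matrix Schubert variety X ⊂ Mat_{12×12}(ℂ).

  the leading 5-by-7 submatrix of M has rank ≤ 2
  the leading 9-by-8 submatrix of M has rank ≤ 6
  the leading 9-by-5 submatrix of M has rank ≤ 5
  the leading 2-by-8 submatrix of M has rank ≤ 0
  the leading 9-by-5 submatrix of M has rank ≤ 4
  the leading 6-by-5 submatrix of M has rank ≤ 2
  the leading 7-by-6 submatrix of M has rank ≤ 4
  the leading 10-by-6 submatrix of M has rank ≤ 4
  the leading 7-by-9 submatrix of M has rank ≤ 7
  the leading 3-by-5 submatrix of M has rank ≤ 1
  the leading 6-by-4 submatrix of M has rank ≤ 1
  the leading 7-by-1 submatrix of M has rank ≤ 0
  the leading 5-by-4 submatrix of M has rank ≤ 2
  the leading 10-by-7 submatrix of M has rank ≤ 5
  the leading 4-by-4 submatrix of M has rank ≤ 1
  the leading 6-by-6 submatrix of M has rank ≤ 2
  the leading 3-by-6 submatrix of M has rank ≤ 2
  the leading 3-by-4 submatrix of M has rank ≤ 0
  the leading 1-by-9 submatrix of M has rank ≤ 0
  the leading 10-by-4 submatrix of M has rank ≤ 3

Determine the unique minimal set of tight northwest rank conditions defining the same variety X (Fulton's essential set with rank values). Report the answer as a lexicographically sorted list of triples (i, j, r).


Recovering R(i,j) via the rank-extension bound from the 20 conditions:

  row 1: 0 | 0 | 0 | 0 | 0 | 0 | 0 | 0 | 0 | 1 | 1 | 1
  row 2: 0 | 0 | 0 | 0 | 0 | 0 | 0 | 0 | 1 | 2 | 2 | 2
  row 3: 0 | 0 | 0 | 0 | 1 | 1 | 1 | 1 | 2 | 3 | 3 | 3
  row 4: 0 | 1 | 1 | 1 | 2 | 2 | 2 | 2 | 3 | 4 | 4 | 4
  row 5: 0 | 1 | 1 | 1 | 2 | 2 | 2 | 3 | 4 | 5 | 5 | 5
  row 6: 0 | 1 | 1 | 1 | 2 | 2 | 3 | 4 | 5 | 6 | 6 | 6
  row 7: 0 | 1 | 2 | 2 | 3 | 3 | 4 | 5 | 6 | 7 | 7 | 7
  row 8: 1 | 2 | 3 | 3 | 4 | 4 | 5 | 6 | 7 | 8 | 8 | 8
  row 9: 1 | 2 | 3 | 3 | 4 | 4 | 5 | 6 | 7 | 8 | 9 | 9
  row 10: 1 | 2 | 3 | 3 | 4 | 4 | 5 | 6 | 7 | 8 | 9 | 10
  row 11: 1 | 2 | 3 | 4 | 5 | 5 | 6 | 7 | 8 | 9 | 10 | 11
  row 12: 1 | 2 | 3 | 4 | 5 | 6 | 7 | 8 | 9 | 10 | 11 | 12

so w = (10, 9, 5, 2, 8, 7, 3, 1, 11, 12, 4, 6).

|D(w)|=36, |Ess(w)|=9:

[(1, 9, 0), (2, 8, 0), (3, 4, 0), (5, 7, 2), (6, 4, 1), (6, 6, 2), (7, 1, 0), (10, 4, 3), (10, 6, 4)]


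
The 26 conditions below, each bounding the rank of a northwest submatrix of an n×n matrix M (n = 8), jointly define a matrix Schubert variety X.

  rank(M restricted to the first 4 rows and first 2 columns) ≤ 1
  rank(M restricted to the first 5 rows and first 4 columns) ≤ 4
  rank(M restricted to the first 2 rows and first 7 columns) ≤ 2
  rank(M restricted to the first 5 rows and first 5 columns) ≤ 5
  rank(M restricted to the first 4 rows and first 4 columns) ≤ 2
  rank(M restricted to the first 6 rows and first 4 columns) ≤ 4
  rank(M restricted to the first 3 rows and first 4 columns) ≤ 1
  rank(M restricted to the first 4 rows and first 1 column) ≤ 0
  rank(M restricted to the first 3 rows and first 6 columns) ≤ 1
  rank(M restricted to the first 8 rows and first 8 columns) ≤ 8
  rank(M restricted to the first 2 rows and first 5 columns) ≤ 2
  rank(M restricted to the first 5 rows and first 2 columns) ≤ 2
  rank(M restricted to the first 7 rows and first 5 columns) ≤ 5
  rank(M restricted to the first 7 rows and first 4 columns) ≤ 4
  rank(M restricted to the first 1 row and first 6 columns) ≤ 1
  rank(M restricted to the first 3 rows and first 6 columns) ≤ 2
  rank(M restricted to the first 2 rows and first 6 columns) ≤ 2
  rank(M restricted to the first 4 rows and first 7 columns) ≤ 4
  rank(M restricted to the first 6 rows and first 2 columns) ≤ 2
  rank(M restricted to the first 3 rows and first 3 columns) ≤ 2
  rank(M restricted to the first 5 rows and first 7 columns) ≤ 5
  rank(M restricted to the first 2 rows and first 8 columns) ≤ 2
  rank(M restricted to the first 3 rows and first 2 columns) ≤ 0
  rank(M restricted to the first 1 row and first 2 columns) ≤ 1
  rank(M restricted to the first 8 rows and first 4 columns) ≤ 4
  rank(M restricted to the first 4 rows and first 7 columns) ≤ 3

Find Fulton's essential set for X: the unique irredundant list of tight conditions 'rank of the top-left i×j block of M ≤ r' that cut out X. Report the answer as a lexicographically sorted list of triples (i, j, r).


The tightest implied rank at each (i,j), from the 26 conditions:

  row 1: 0 0 1 1 1 1 1 1
  row 2: 0 0 1 1 1 1 2 2
  row 3: 0 0 1 1 1 1 2 3
  row 4: 0 1 2 2 2 2 3 4
  row 5: 1 2 3 3 3 3 4 5
  row 6: 1 2 3 4 4 4 5 6
  row 7: 1 2 3 4 5 5 6 7
  row 8: 1 2 3 4 5 6 7 8

giving w = (3, 7, 8, 2, 1, 4, 5, 6) via Δ²R.

D(w) has 13 cells with 3 SE-corners; essential set:

[(3, 2, 0), (3, 6, 1), (4, 1, 0)]


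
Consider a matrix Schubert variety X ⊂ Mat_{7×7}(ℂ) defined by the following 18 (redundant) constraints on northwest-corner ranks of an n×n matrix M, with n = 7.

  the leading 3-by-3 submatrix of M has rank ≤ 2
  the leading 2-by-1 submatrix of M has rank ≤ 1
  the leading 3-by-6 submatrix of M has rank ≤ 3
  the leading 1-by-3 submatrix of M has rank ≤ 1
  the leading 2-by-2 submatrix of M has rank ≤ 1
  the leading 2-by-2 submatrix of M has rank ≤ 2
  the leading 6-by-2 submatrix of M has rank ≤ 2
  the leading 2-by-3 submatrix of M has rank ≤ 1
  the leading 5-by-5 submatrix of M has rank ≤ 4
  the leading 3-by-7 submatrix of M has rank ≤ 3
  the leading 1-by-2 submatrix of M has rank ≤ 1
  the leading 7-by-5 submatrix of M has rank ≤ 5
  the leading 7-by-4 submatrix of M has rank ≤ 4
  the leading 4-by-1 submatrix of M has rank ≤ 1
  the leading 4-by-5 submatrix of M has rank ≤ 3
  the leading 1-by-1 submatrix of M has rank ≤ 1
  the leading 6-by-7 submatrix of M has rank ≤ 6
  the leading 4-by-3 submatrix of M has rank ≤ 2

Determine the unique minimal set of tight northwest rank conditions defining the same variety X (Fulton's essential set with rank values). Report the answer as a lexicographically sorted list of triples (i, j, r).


Reconstructing r_w from the 18 given conditions:

  R[1]: 1  1  1  1  1  1  1
  R[2]: 1  1  1  2  2  2  2
  R[3]: 1  2  2  3  3  3  3
  R[4]: 1  2  2  3  3  4  4
  R[5]: 1  2  3  4  4  5  5
  R[6]: 1  2  3  4  5  6  6
  R[7]: 1  2  3  4  5  6  7

reading off 1-entries of Δ²R: w = (1, 4, 2, 6, 3, 5, 7).

3 SE-corners of the 4-cell Rothe diagram give Ess(w):

[(2, 3, 1), (4, 3, 2), (4, 5, 3)]


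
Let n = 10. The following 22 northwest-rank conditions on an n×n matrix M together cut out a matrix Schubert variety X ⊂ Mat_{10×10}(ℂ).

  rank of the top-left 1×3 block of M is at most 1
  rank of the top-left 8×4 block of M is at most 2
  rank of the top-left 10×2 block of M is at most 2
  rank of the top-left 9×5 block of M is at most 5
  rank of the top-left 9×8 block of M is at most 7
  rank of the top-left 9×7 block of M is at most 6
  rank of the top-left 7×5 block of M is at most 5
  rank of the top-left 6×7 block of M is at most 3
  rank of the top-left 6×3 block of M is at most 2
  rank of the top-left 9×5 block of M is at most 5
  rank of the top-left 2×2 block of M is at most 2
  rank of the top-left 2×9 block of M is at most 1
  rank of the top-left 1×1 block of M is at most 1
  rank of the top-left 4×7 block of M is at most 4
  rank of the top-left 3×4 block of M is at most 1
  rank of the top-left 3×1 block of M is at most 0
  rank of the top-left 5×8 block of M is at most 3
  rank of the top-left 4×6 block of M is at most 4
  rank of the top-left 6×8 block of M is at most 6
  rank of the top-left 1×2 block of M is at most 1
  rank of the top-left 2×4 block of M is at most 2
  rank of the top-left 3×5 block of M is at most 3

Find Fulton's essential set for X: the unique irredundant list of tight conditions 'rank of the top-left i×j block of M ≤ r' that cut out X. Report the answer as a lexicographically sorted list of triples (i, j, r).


Recovering R(i,j) via the rank-extension bound from the 22 conditions:

  0, 1, 1, 1, 1, 1, 1, 1, 1, 1
  0, 1, 1, 1, 1, 1, 1, 1, 1, 2
  0, 1, 1, 1, 2, 2, 2, 2, 2, 3
  1, 2, 2, 2, 3, 3, 3, 3, 3, 4
  1, 2, 2, 2, 3, 3, 3, 3, 4, 5
  1, 2, 2, 2, 3, 3, 3, 4, 5, 6
  1, 2, 2, 2, 3, 4, 4, 5, 6, 7
  1, 2, 2, 2, 3, 4, 5, 6, 7, 8
  1, 2, 3, 3, 4, 5, 6, 7, 8, 9
  1, 2, 3, 4, 5, 6, 7, 8, 9, 10

giving w = (2, 10, 5, 1, 9, 8, 6, 7, 3, 4) via Δ²R.

|D(w)|=25, |Ess(w)|=6:

[(2, 9, 1), (3, 1, 0), (3, 4, 1), (5, 8, 3), (6, 7, 3), (8, 4, 2)]


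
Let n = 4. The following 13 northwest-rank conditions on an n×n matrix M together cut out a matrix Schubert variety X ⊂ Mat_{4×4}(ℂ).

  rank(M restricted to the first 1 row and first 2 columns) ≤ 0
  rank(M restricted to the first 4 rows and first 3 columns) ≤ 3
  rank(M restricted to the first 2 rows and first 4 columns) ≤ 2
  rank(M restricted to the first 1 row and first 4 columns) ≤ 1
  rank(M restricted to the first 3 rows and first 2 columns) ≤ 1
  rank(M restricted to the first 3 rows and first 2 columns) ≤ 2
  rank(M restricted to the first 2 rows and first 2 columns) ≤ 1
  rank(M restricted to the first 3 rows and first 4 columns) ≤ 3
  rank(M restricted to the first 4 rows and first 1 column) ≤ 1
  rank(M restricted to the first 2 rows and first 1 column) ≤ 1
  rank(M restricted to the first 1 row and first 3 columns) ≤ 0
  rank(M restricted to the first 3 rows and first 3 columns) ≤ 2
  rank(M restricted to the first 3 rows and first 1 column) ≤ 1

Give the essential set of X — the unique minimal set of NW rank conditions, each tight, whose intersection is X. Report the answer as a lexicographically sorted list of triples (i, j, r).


Reconstructing r_w from the 13 given conditions:

  R[1]: 0  0  0  1
  R[2]: 1  1  1  2
  R[3]: 1  1  2  3
  R[4]: 1  2  3  4

hence w(1..4) = (4, 1, 3, 2).

D(w) has 4 cells with 2 SE-corners; essential set:

[(1, 3, 0), (3, 2, 1)]


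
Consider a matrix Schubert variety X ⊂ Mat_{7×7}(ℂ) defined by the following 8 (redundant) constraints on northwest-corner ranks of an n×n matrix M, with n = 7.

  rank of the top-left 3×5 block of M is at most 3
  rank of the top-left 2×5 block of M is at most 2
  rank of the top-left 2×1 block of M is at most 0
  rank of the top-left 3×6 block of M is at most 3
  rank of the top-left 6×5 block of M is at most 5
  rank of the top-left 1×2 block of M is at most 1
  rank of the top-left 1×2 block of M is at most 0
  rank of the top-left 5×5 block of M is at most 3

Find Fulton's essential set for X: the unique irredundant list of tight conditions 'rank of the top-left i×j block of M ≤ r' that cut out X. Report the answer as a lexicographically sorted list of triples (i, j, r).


The tightest implied rank at each (i,j), from the 8 conditions:

  R[1]: 0 0 1 1 1 1 1
  R[2]: 0 1 2 2 2 2 2
  R[3]: 1 2 3 3 3 3 3
  R[4]: 1 2 3 3 3 4 4
  R[5]: 1 2 3 3 3 4 5
  R[6]: 1 2 3 4 4 5 6
  R[7]: 1 2 3 4 5 6 7

hence w(1..7) = (3, 2, 1, 6, 7, 4, 5).

3 SE-corners of the 7-cell Rothe diagram give Ess(w):

[(1, 2, 0), (2, 1, 0), (5, 5, 3)]


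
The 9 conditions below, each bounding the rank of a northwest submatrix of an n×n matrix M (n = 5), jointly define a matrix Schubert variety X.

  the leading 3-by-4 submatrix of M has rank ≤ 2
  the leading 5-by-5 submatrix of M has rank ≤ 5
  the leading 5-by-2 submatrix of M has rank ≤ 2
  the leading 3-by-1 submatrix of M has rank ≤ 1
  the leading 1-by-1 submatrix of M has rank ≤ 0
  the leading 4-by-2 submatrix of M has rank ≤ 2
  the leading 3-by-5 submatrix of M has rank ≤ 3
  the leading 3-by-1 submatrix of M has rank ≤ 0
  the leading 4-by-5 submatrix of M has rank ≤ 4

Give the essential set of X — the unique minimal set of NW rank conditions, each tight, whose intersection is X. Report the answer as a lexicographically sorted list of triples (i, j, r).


Computing R[i][j] = min implied NW-rank bound (n=5, 9 conditions):

  R[1]: 0 | 1 | 1 | 1 | 1
  R[2]: 0 | 1 | 2 | 2 | 2
  R[3]: 0 | 1 | 2 | 2 | 3
  R[4]: 1 | 2 | 3 | 3 | 4
  R[5]: 1 | 2 | 3 | 4 | 5

the unique w with this rank table is (2, 3, 5, 1, 4).

ℓ(w)=4; the 2 essential cells (i,j,r):

[(3, 1, 0), (3, 4, 2)]


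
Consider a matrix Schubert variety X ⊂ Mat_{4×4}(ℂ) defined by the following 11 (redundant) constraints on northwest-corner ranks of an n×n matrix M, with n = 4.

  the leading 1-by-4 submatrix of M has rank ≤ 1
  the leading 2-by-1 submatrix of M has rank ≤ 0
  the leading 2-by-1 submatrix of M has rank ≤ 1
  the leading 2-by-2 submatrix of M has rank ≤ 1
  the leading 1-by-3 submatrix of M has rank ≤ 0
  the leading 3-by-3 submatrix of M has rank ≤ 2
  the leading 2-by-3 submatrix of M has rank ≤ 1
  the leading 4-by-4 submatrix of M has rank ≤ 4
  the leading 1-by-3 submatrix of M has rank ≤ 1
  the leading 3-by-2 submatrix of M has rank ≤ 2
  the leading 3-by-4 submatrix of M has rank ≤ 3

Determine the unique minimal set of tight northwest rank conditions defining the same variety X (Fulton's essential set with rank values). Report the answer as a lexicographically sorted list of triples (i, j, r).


Recovering R(i,j) via the rank-extension bound from the 11 conditions:

  0 | 0 | 0 | 1
  0 | 1 | 1 | 2
  1 | 2 | 2 | 3
  1 | 2 | 3 | 4

second differences of R give the permutation w = (4, 2, 1, 3).

ℓ(w)=4; the 2 essential cells (i,j,r):

[(1, 3, 0), (2, 1, 0)]


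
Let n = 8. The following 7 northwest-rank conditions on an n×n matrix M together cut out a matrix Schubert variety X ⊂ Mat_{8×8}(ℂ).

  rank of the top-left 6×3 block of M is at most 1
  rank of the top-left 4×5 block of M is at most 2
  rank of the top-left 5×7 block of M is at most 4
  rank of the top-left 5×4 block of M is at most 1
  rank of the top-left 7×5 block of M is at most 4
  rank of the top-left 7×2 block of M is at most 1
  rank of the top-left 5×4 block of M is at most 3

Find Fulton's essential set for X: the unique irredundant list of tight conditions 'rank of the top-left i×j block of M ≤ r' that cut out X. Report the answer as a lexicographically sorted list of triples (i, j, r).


Rank table r_w(8×8) implied by the 7 constraints:

  1  1  1  1  1  1  1  1
  1  1  1  1  2  2  2  2
  1  1  1  1  2  3  3  3
  1  1  1  1  2  3  4  4
  1  1  1  1  2  3  4  5
  1  1  1  2  3  4  5  6
  1  1  2  3  4  5  6  7
  1  2  3  4  5  6  7  8

the unique w with this rank table is (1, 5, 6, 7, 8, 4, 3, 2).

Fulton essential set (3 of the 15 Rothe cells):

[(5, 4, 1), (6, 3, 1), (7, 2, 1)]


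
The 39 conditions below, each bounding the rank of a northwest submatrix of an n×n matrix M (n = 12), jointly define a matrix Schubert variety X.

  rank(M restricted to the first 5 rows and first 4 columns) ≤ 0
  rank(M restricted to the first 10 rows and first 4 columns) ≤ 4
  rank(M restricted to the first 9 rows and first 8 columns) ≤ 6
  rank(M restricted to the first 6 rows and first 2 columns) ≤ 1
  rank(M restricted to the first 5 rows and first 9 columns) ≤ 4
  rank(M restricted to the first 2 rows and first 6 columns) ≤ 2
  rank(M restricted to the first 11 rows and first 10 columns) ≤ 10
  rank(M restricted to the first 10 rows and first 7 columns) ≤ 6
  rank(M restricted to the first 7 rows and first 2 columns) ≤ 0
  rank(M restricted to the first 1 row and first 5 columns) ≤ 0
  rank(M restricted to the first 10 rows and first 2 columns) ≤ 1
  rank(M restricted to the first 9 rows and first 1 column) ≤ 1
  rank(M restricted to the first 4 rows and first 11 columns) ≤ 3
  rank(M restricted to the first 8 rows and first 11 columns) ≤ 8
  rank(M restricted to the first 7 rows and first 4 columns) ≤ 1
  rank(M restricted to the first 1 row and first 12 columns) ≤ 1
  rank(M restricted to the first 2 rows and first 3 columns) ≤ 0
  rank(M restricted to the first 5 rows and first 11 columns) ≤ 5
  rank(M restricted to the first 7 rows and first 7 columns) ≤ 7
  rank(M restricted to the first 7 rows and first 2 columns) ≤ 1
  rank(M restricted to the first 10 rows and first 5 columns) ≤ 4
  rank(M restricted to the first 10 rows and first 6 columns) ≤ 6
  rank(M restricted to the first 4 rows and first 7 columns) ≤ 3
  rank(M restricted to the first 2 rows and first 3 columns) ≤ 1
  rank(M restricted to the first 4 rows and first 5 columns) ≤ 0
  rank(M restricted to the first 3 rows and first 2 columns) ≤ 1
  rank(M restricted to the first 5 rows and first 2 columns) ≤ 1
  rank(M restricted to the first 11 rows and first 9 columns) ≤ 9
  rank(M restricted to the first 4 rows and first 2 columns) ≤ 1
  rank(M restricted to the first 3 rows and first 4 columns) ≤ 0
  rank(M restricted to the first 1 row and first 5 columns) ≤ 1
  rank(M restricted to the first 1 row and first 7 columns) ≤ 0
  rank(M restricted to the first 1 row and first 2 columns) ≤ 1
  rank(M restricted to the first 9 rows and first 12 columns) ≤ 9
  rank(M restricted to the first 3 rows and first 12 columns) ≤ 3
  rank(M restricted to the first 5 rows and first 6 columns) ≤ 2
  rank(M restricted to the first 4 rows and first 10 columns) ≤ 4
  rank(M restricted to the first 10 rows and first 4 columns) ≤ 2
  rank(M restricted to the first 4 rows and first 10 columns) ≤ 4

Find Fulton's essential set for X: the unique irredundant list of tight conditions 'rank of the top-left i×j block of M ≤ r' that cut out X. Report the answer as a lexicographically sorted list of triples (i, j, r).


Reconstructing r_w from the 39 given conditions:

  R[1]: 0  0  0  0  0  0  0  1  1  1  1  1
  R[2]: 0  0  0  0  0  1  1  2  2  2  2  2
  R[3]: 0  0  0  0  0  1  2  3  3  3  3  3
  R[4]: 0  0  0  0  0  1  2  3  3  3  3  4
  R[5]: 0  0  0  0  1  2  3  4  4  4  4  5
  R[6]: 0  0  1  1  2  3  4  5  5  5  5  6
  R[7]: 0  0  1  1  2  3  4  5  6  6  6  7
  R[8]: 1  1  2  2  3  4  5  6  7  7  7  8
  R[9]: 1  1  2  2  3  4  5  6  7  8  8  9
  R[10]: 1  1  2  2  3  4  5  6  7  8  9  10
  R[11]: 1  2  3  3  4  5  6  7  8  9  10  11
  R[12]: 1  2  3  4  5  6  7  8  9  10  11  12

second differences of R give the permutation w = (8, 6, 7, 12, 5, 3, 9, 1, 10, 11, 2, 4).

D(w) has 38 cells with 8 SE-corners; essential set:

[(1, 7, 0), (4, 5, 0), (4, 11, 3), (5, 4, 0), (7, 2, 0), (7, 4, 1), (10, 2, 1), (10, 4, 2)]


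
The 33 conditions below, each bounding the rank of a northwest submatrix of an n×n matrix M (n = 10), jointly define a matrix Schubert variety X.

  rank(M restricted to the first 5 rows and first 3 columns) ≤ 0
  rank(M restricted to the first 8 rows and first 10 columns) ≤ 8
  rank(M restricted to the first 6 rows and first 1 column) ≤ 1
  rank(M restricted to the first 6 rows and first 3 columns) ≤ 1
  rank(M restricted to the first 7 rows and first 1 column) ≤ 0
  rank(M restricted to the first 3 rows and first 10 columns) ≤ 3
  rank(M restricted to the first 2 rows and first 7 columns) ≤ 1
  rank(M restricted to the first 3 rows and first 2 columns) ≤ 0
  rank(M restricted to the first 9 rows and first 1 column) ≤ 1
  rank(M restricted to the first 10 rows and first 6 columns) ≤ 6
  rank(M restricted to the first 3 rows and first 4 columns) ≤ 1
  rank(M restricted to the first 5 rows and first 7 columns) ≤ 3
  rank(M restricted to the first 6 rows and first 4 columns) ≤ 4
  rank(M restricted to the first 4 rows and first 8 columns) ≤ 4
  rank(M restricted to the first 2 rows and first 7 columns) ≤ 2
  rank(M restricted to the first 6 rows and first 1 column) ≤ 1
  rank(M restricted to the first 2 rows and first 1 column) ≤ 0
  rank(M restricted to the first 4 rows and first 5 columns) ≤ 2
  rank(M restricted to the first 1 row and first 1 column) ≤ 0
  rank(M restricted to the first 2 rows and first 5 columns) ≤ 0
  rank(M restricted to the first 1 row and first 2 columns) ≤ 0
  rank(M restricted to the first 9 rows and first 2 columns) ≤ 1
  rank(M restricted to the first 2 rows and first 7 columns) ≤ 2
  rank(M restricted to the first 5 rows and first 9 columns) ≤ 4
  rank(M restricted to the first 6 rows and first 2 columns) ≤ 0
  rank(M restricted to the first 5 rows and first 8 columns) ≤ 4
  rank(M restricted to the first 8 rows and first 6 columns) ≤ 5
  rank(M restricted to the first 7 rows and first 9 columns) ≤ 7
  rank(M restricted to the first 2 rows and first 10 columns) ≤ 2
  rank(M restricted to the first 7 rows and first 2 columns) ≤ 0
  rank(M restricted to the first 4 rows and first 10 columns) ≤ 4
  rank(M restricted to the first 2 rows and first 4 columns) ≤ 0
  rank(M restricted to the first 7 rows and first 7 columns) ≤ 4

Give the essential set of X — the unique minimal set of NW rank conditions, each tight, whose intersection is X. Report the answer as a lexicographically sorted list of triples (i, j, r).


Rank table r_w(10×10) implied by the 33 constraints:

  0 0 0 0 0 1 1 1 1 1
  0 0 0 0 0 1 1 2 2 2
  0 0 0 1 1 2 2 3 3 3
  0 0 0 1 2 3 3 4 4 4
  0 0 0 1 2 3 3 4 4 5
  0 0 1 2 3 4 4 5 5 6
  0 0 1 2 3 4 4 5 6 7
  1 1 2 3 4 5 5 6 7 8
  1 1 2 3 4 5 6 7 8 9
  1 2 3 4 5 6 7 8 9 10

the unique w with this rank table is (6, 8, 4, 5, 10, 3, 9, 1, 7, 2).

8 SE-corners of the 28-cell Rothe diagram give Ess(w):

[(2, 5, 0), (2, 7, 1), (5, 3, 0), (5, 7, 3), (5, 9, 4), (7, 2, 0), (7, 7, 4), (9, 2, 1)]


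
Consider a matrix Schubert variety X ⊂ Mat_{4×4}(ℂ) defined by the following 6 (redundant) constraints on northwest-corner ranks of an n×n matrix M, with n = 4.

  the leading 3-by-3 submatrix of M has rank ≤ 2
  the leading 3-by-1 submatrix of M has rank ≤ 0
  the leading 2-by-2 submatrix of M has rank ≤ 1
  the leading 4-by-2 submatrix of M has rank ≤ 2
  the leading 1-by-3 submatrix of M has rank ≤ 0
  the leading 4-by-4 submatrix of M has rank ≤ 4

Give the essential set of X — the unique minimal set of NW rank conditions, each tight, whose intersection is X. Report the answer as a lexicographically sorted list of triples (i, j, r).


Rank table r_w(4×4) implied by the 6 constraints:

  i=1: 0 | 0 | 0 | 1
  i=2: 0 | 1 | 1 | 2
  i=3: 0 | 1 | 2 | 3
  i=4: 1 | 2 | 3 | 4

so w = (4, 2, 3, 1).

Rothe diagram D(w) (5 cells), 2 SE-corners (essential conditions):

[(1, 3, 0), (3, 1, 0)]


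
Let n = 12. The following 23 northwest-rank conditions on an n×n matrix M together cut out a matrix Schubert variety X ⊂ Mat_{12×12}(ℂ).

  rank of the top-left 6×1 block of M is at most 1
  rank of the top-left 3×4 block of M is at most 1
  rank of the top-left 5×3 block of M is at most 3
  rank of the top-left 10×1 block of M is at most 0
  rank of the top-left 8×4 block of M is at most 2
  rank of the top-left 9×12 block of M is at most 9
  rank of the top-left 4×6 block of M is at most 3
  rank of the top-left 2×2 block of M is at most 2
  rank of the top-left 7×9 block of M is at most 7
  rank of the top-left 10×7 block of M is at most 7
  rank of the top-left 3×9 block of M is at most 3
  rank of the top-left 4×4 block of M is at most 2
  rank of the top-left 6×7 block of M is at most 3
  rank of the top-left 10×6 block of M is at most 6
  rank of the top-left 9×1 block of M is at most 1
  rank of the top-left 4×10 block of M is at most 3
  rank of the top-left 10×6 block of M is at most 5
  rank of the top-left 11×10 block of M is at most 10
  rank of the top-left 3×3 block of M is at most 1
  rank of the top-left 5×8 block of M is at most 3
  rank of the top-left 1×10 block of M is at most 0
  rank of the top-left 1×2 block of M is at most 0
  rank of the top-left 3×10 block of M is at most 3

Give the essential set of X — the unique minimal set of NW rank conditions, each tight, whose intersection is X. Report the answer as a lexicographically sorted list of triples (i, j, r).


Computing R[i][j] = min implied NW-rank bound (n=12, 23 conditions):

  row 1: 0  0  0  0  0  0  0  0  0  0  1  1
  row 2: 0  1  1  1  1  1  1  1  1  1  2  2
  row 3: 0  1  1  1  2  2  2  2  2  2  3  3
  row 4: 0  1  2  2  3  3  3  3  3  3  4  4
  row 5: 0  1  2  2  3  3  3  3  4  4  5  5
  row 6: 0  1  2  2  3  3  3  4  5  5  6  6
  row 7: 0  1  2  2  3  4  4  5  6  6  7  7
  row 8: 0  1  2  2  3  4  5  6  7  7  8  8
  row 9: 0  1  2  3  4  5  6  7  8  8  9  9
  row 10: 0  1  2  3  4  5  6  7  8  9  10  10
  row 11: 1  2  3  4  5  6  7  8  9  10  11  11
  row 12: 1  2  3  4  5  6  7  8  9  10  11  12

giving w = (11, 2, 5, 3, 9, 8, 6, 7, 4, 10, 1, 12) via Δ²R.

D(w) has 30 cells with 6 SE-corners; essential set:

[(1, 10, 0), (3, 4, 1), (5, 8, 3), (6, 7, 3), (8, 4, 2), (10, 1, 0)]


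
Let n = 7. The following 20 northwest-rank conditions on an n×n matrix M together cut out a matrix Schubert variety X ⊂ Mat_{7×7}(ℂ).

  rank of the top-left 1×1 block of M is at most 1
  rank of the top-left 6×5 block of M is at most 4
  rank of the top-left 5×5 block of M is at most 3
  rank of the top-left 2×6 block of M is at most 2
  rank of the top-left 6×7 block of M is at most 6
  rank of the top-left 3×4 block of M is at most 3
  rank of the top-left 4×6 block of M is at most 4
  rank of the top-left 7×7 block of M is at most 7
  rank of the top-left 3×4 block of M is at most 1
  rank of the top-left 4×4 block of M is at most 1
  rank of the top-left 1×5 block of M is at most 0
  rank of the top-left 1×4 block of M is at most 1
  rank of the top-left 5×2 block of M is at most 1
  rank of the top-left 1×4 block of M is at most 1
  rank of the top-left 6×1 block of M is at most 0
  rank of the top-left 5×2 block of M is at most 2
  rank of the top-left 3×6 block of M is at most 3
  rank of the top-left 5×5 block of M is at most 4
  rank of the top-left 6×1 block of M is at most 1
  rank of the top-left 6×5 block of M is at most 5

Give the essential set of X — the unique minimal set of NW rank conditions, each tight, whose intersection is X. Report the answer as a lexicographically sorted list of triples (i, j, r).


Reconstructing r_w from the 20 given conditions:

  i=1: 0 | 0 | 0 | 0 | 0 | 1 | 1
  i=2: 0 | 1 | 1 | 1 | 1 | 2 | 2
  i=3: 0 | 1 | 1 | 1 | 2 | 3 | 3
  i=4: 0 | 1 | 1 | 1 | 2 | 3 | 4
  i=5: 0 | 1 | 2 | 2 | 3 | 4 | 5
  i=6: 0 | 1 | 2 | 3 | 4 | 5 | 6
  i=7: 1 | 2 | 3 | 4 | 5 | 6 | 7

the unique w with this rank table is (6, 2, 5, 7, 3, 4, 1).

Fulton essential set (3 of the 14 Rothe cells):

[(1, 5, 0), (4, 4, 1), (6, 1, 0)]


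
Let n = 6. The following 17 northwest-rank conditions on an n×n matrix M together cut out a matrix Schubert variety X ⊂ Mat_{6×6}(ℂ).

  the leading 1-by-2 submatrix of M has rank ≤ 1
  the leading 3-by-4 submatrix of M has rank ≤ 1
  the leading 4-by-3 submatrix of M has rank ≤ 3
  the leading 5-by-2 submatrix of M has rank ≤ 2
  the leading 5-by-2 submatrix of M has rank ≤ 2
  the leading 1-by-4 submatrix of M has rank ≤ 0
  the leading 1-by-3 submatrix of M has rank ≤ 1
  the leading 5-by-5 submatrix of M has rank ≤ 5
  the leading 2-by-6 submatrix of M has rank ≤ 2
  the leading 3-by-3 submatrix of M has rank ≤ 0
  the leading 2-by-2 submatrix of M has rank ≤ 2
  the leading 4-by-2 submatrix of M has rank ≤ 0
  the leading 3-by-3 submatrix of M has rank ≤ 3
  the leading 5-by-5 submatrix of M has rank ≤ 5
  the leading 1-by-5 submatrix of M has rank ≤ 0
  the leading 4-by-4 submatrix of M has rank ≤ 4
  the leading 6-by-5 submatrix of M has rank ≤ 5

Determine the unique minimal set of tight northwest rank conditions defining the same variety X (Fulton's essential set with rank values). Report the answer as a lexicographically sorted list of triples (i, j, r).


Propagating the 17 rank bounds to every northwest block:

  R[1]: 0 0 0 0 0 1
  R[2]: 0 0 0 1 1 2
  R[3]: 0 0 0 1 2 3
  R[4]: 0 0 1 2 3 4
  R[5]: 1 1 2 3 4 5
  R[6]: 1 2 3 4 5 6

reading off 1-entries of Δ²R: w = (6, 4, 5, 3, 1, 2).

3 SE-corners of the 13-cell Rothe diagram give Ess(w):

[(1, 5, 0), (3, 3, 0), (4, 2, 0)]


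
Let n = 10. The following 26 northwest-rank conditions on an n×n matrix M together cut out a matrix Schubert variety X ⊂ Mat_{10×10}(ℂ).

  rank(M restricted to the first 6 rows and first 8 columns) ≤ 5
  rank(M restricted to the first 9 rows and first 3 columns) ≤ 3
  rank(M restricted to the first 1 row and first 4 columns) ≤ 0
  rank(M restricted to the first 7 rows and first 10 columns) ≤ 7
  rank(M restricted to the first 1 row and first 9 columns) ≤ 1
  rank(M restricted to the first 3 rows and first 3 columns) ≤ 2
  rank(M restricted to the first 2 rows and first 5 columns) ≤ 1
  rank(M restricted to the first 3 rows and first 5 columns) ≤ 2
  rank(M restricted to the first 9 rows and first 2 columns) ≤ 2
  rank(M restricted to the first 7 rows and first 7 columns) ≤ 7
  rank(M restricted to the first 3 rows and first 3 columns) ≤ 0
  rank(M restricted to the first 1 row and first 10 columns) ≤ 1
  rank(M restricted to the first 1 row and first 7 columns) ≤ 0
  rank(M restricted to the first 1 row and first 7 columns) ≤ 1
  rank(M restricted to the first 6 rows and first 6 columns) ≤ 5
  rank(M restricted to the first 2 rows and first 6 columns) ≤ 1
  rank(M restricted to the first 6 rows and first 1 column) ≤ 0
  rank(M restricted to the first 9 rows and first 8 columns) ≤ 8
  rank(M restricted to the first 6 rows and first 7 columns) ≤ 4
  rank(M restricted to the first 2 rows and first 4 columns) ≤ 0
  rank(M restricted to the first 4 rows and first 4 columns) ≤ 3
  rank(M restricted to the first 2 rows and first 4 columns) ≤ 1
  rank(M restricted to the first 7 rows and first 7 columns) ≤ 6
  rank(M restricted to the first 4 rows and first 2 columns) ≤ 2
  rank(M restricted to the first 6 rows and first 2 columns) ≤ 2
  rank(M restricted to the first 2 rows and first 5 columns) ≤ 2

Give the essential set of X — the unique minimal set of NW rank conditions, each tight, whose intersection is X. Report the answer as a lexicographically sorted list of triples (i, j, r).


Computing R[i][j] = min implied NW-rank bound (n=10, 26 conditions):

  i=1: 0, 0, 0, 0, 0, 0, 0, 1, 1, 1
  i=2: 0, 0, 0, 0, 1, 1, 1, 2, 2, 2
  i=3: 0, 0, 0, 1, 2, 2, 2, 3, 3, 3
  i=4: 0, 1, 1, 2, 3, 3, 3, 4, 4, 4
  i=5: 0, 1, 2, 3, 4, 4, 4, 5, 5, 5
  i=6: 0, 1, 2, 3, 4, 4, 4, 5, 6, 6
  i=7: 1, 2, 3, 4, 5, 5, 5, 6, 7, 7
  i=8: 1, 2, 3, 4, 5, 6, 6, 7, 8, 8
  i=9: 1, 2, 3, 4, 5, 6, 7, 8, 9, 9
  i=10: 1, 2, 3, 4, 5, 6, 7, 8, 9, 10

hence w(1..10) = (8, 5, 4, 2, 3, 9, 1, 6, 7, 10).

|D(w)|=19, |Ess(w)|=5:

[(1, 7, 0), (2, 4, 0), (3, 3, 0), (6, 1, 0), (6, 7, 4)]


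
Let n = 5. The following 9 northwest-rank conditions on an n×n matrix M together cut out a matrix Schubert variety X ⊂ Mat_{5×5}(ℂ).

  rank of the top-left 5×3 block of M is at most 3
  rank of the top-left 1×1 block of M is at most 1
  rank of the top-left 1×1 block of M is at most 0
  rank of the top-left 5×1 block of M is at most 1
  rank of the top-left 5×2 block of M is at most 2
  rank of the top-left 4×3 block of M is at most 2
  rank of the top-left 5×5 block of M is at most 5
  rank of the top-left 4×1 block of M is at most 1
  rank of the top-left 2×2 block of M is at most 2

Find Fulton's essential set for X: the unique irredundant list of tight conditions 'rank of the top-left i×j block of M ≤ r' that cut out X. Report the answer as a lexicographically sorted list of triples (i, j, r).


Recovering R(i,j) via the rank-extension bound from the 9 conditions:

  row 1: 0 | 1 | 1 | 1 | 1
  row 2: 1 | 2 | 2 | 2 | 2
  row 3: 1 | 2 | 2 | 3 | 3
  row 4: 1 | 2 | 2 | 3 | 4
  row 5: 1 | 2 | 3 | 4 | 5

reading off 1-entries of Δ²R: w = (2, 1, 4, 5, 3).

Fulton essential set (2 of the 3 Rothe cells):

[(1, 1, 0), (4, 3, 2)]


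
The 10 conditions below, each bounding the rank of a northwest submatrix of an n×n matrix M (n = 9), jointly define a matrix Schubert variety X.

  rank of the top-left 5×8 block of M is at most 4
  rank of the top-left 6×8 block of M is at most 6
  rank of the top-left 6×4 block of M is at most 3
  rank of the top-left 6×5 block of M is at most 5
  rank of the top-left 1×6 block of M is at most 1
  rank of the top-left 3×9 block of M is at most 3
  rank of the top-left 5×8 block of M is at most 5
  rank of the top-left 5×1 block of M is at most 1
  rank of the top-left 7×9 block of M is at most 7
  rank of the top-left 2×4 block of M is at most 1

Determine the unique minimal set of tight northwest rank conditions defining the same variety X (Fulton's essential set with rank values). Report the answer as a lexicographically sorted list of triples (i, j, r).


Computing R[i][j] = min implied NW-rank bound (n=9, 10 conditions):

  i=1: 1  1  1  1  1  1  1  1  1
  i=2: 1  1  1  1  2  2  2  2  2
  i=3: 1  2  2  2  3  3  3  3  3
  i=4: 1  2  3  3  4  4  4  4  4
  i=5: 1  2  3  3  4  4  4  4  5
  i=6: 1  2  3  3  4  5  5  5  6
  i=7: 1  2  3  4  5  6  6  6  7
  i=8: 1  2  3  4  5  6  7  7  8
  i=9: 1  2  3  4  5  6  7  8  9

the unique w with this rank table is (1, 5, 2, 3, 9, 6, 4, 7, 8).

D(w) has 8 cells with 3 SE-corners; essential set:

[(2, 4, 1), (5, 8, 4), (6, 4, 3)]
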